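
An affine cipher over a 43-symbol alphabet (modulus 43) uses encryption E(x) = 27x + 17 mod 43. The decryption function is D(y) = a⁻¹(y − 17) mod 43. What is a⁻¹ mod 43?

8

Extended Euclidean algorithm:
43 = 1*27 + 16
27 = 1*16 + 11
16 = 1*11 + 5
11 = 2*5 + 1
5 = 5*1 + 0
gcd = 1, so the inverse exists. Back-substitute:
1 = 11 − 2·5
1 = −2·16 + 3·11
1 = 3·27 − 5·16
1 = −5·43 + 8·27
So 27·8 ≡ 1 (mod 43).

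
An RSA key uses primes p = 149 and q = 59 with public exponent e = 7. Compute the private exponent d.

φ(n) = (p−1)(q−1) = 148·58 = 8584.
Need d with 7·d ≡ 1 (mod 8584). Apply the extended Euclidean algorithm:
8584 = 1226×7 + 2
7 = 3×2 + 1
2 = 2×1 + 0
Back-substitute:
1 = 7 − 3·2
1 = −3·8584 + 3679·7
So 7·3679 ≡ 1 (mod 8584), hence d = 3679.

3679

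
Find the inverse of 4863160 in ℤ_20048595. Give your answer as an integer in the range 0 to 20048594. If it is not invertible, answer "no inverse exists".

no inverse exists

Euclidean algorithm on 20048595, 4863160:
20048595 = 4×4863160 + 595955
4863160 = 8×595955 + 95520
595955 = 6×95520 + 22835
95520 = 4×22835 + 4180
22835 = 5×4180 + 1935
4180 = 2×1935 + 310
1935 = 6×310 + 75
310 = 4×75 + 10
75 = 7×10 + 5
10 = 2×5 + 0
Since gcd = 5 > 1, 4863160 is not a unit mod 20048595.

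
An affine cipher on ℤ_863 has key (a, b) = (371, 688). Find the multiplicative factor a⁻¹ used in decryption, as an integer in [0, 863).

756

Extended Euclidean algorithm:
863 = 2×371 + 121
371 = 3×121 + 8
121 = 15×8 + 1
8 = 8×1 + 0
The gcd is 1. Working backward:
1 = 121 − 15·8
1 = −15·371 + 46·121
1 = 46·863 − 107·371
So 371·(-107) ≡ 1 (mod 863), and -107 ≡ 756 (mod 863).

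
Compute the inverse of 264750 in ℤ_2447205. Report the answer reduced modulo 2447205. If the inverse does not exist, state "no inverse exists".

Compute gcd(264750, 2447205):
2447205 = 9*264750 + 64455
264750 = 4*64455 + 6930
64455 = 9*6930 + 2085
6930 = 3*2085 + 675
2085 = 3*675 + 60
675 = 11*60 + 15
60 = 4*15 + 0
gcd(264750, 2447205) = 15 ≠ 1, so 264750 has no multiplicative inverse modulo 2447205.

no inverse exists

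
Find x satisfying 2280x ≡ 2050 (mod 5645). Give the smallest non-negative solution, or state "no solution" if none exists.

709

First find gcd(2280, 5645):
5645 = 2×2280 + 1085
2280 = 2×1085 + 110
1085 = 9×110 + 95
110 = 1×95 + 15
95 = 6×15 + 5
15 = 3×5 + 0
gcd = 5 and 5 | 2050, so solutions exist. Divide through by 5: 456x ≡ 410 (mod 1129).
Now find 456⁻¹ mod 1129:
1129 = 2·456 + 217
456 = 2·217 + 22
217 = 9·22 + 19
22 = 1·19 + 3
19 = 6·3 + 1
3 = 3·1 + 0
Back-substitute:
1 = 19 − 6·3
1 = −6·22 + 7·19
1 = 7·217 − 69·22
1 = −69·456 + 145·217
1 = 145·1129 − 359·456
So 456·(-359) ≡ 1 (mod 1129), i.e. 456⁻¹ ≡ 770.
Then x ≡ 770·410 ≡ 709 (mod 1129); the smallest non-negative solution is x = 709.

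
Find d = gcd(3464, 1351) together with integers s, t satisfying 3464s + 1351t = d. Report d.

1

Apply Euclid's algorithm to 3464 and 1351:
3464 = 2*1351 + 762
1351 = 1*762 + 589
762 = 1*589 + 173
589 = 3*173 + 70
173 = 2*70 + 33
70 = 2*33 + 4
33 = 8*4 + 1
4 = 4*1 + 0
gcd(3464, 1351) = 1.
Working backward:
1 = 33 − 8·4
1 = −8·70 + 17·33
1 = 17·173 − 42·70
1 = −42·589 + 143·173
1 = 143·762 − 185·589
1 = −185·1351 + 328·762
1 = 328·3464 − 841·1351
So 1 = (328)·3464 + (-841)·1351.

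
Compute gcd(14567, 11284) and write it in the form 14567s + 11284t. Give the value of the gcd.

7

Euclidean algorithm:
14567 = 1*11284 + 3283
11284 = 3*3283 + 1435
3283 = 2*1435 + 413
1435 = 3*413 + 196
413 = 2*196 + 21
196 = 9*21 + 7
21 = 3*7 + 0
gcd(14567, 11284) = 7.
Working backward:
7 = 196 − 9·21
7 = −9·413 + 19·196
7 = 19·1435 − 66·413
7 = −66·3283 + 151·1435
7 = 151·11284 − 519·3283
7 = −519·14567 + 670·11284
So 7 = (-519)·14567 + (670)·11284.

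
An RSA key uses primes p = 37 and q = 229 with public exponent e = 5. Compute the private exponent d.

4925

φ(n) = (p−1)(q−1) = 36·228 = 8208.
Need d with 5·d ≡ 1 (mod 8208). Apply the extended Euclidean algorithm:
8208 = 1641×5 + 3
5 = 1×3 + 2
3 = 1×2 + 1
2 = 2×1 + 0
Back-substitute:
1 = 3 − 2
1 = −5 + 2·3
1 = 2·8208 − 3283·5
So 5·(-3283) ≡ 1 (mod 8208), hence d ≡ -3283 ≡ 4925 (mod 8208).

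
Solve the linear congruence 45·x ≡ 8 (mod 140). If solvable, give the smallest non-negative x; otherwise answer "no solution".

no solution

gcd(45, 140):
140 = 3·45 + 5
45 = 9·5 + 0
gcd = 5, but 5 ∤ 8, so the congruence has no solution.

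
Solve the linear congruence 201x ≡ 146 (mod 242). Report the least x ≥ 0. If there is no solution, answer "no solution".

First find gcd(201, 242):
242 = 1*201 + 41
201 = 4*41 + 37
41 = 1*37 + 4
37 = 9*4 + 1
4 = 4*1 + 0
gcd = 1, so a unique solution mod 242 exists.
Back-substitute for the Bézout coefficients:
1 = 37 − 9·4
1 = −9·41 + 10·37
1 = 10·201 − 49·41
1 = −49·242 + 59·201
So 201·(59) ≡ 1 (mod 242), giving 201⁻¹ ≡ 59.
x ≡ 201⁻¹·146 ≡ 59·146 ≡ 144 (mod 242).

144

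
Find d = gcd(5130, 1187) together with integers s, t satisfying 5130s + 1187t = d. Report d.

1

Euclidean algorithm:
5130 = 4*1187 + 382
1187 = 3*382 + 41
382 = 9*41 + 13
41 = 3*13 + 2
13 = 6*2 + 1
2 = 2*1 + 0
gcd(5130, 1187) = 1.
Back-substituting:
1 = 13 − 6·2
1 = −6·41 + 19·13
1 = 19·382 − 177·41
1 = −177·1187 + 550·382
1 = 550·5130 − 2377·1187
So 1 = (550)·5130 + (-2377)·1187.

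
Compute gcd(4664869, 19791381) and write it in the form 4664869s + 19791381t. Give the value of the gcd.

1

Euclidean algorithm:
19791381 = 4×4664869 + 1131905
4664869 = 4×1131905 + 137249
1131905 = 8×137249 + 33913
137249 = 4×33913 + 1597
33913 = 21×1597 + 376
1597 = 4×376 + 93
376 = 4×93 + 4
93 = 23×4 + 1
4 = 4×1 + 0
gcd(4664869, 19791381) = 1.
Working backward:
1 = 93 − 23·4
1 = −23·376 + 93·93
1 = 93·1597 − 395·376
1 = −395·33913 + 8388·1597
1 = 8388·137249 − 33947·33913
1 = −33947·1131905 + 279964·137249
1 = 279964·4664869 − 1153803·1131905
1 = −1153803·19791381 + 4895176·4664869
So 1 = (-1153803)·19791381 + (4895176)·4664869.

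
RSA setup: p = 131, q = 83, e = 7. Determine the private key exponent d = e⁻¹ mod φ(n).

1523

φ(n) = (p−1)(q−1) = 130·82 = 10660.
Need d with 7·d ≡ 1 (mod 10660). Apply the extended Euclidean algorithm:
10660 = 1522×7 + 6
7 = 1×6 + 1
6 = 6×1 + 0
Back-substitute:
1 = 7 − 6
1 = −10660 + 1523·7
So 7·1523 ≡ 1 (mod 10660), hence d = 1523.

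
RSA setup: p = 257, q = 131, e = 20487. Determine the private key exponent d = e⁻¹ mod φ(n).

φ(n) = (p−1)(q−1) = 256·130 = 33280.
Need d with 20487·d ≡ 1 (mod 33280). Apply the extended Euclidean algorithm:
33280 = 1*20487 + 12793
20487 = 1*12793 + 7694
12793 = 1*7694 + 5099
7694 = 1*5099 + 2595
5099 = 1*2595 + 2504
2595 = 1*2504 + 91
2504 = 27*91 + 47
91 = 1*47 + 44
47 = 1*44 + 3
44 = 14*3 + 2
3 = 1*2 + 1
2 = 2*1 + 0
Back-substitute:
1 = 3 − 2
1 = −44 + 15·3
1 = 15·47 − 16·44
1 = −16·91 + 31·47
1 = 31·2504 − 853·91
1 = −853·2595 + 884·2504
1 = 884·5099 − 1737·2595
1 = −1737·7694 + 2621·5099
1 = 2621·12793 − 4358·7694
1 = −4358·20487 + 6979·12793
1 = 6979·33280 − 11337·20487
So 20487·(-11337) ≡ 1 (mod 33280), hence d ≡ -11337 ≡ 21943 (mod 33280).

21943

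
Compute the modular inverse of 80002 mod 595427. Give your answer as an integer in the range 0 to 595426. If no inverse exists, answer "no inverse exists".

312703

Run Euclid on (595427, 80002):
595427 = 7×80002 + 35413
80002 = 2×35413 + 9176
35413 = 3×9176 + 7885
9176 = 1×7885 + 1291
7885 = 6×1291 + 139
1291 = 9×139 + 40
139 = 3×40 + 19
40 = 2×19 + 2
19 = 9×2 + 1
2 = 2×1 + 0
gcd = 1, so the inverse exists. Back-substitute:
1 = 19 − 9·2
1 = −9·40 + 19·19
1 = 19·139 − 66·40
1 = −66·1291 + 613·139
1 = 613·7885 − 3744·1291
1 = −3744·9176 + 4357·7885
1 = 4357·35413 − 16815·9176
1 = −16815·80002 + 37987·35413
1 = 37987·595427 − 282724·80002
So 80002·(-282724) ≡ 1 (mod 595427), and -282724 ≡ 312703 (mod 595427).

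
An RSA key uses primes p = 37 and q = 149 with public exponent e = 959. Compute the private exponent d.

2639

φ(n) = (p−1)(q−1) = 36·148 = 5328.
Need d with 959·d ≡ 1 (mod 5328). Apply the extended Euclidean algorithm:
5328 = 5·959 + 533
959 = 1·533 + 426
533 = 1·426 + 107
426 = 3·107 + 105
107 = 1·105 + 2
105 = 52·2 + 1
2 = 2·1 + 0
Back-substitute:
1 = 105 − 52·2
1 = −52·107 + 53·105
1 = 53·426 − 211·107
1 = −211·533 + 264·426
1 = 264·959 − 475·533
1 = −475·5328 + 2639·959
So 959·2639 ≡ 1 (mod 5328), hence d = 2639.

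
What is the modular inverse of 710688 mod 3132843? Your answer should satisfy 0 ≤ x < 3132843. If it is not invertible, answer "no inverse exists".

Euclidean algorithm on 3132843, 710688:
3132843 = 4·710688 + 290091
710688 = 2·290091 + 130506
290091 = 2·130506 + 29079
130506 = 4·29079 + 14190
29079 = 2·14190 + 699
14190 = 20·699 + 210
699 = 3·210 + 69
210 = 3·69 + 3
69 = 23·3 + 0
The gcd is 3, not 1, hence no inverse exists.

no inverse exists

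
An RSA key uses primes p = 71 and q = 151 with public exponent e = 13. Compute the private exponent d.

φ(n) = (p−1)(q−1) = 70·150 = 10500.
Need d with 13·d ≡ 1 (mod 10500). Apply the extended Euclidean algorithm:
10500 = 807*13 + 9
13 = 1*9 + 4
9 = 2*4 + 1
4 = 4*1 + 0
Back-substitute:
1 = 9 − 2·4
1 = −2·13 + 3·9
1 = 3·10500 − 2423·13
So 13·(-2423) ≡ 1 (mod 10500), hence d ≡ -2423 ≡ 8077 (mod 10500).

8077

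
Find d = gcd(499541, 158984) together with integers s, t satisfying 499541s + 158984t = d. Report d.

Repeated division:
499541 = 3*158984 + 22589
158984 = 7*22589 + 861
22589 = 26*861 + 203
861 = 4*203 + 49
203 = 4*49 + 7
49 = 7*7 + 0
gcd(499541, 158984) = 7.
Working backward:
7 = 203 − 4·49
7 = −4·861 + 17·203
7 = 17·22589 − 446·861
7 = −446·158984 + 3139·22589
7 = 3139·499541 − 9863·158984
So 7 = (3139)·499541 + (-9863)·158984.

7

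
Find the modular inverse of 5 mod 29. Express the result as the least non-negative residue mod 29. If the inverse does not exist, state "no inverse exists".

6

gcd(29, 5) by repeated division:
29 = 5×5 + 4
5 = 1×4 + 1
4 = 4×1 + 0
Since gcd(5, 29) = 1, back-substitute to write 1 as a combination:
1 = 5 − 4
1 = −29 + 6·5
So 5·6 ≡ 1 (mod 29).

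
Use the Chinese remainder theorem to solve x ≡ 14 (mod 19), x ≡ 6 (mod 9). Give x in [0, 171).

33

Write x = 14 + 19·k. Then 19·k ≡ 6 − 14 ≡ 1 (mod 9).
Need 19⁻¹ mod 9. Extended Euclid on (9, 1):
9 = 9*1 + 0
19⁻¹ ≡ 1 (mod 9), so k ≡ 1·1 ≡ 1 (mod 9).
x = 14 + 19·1 = 33.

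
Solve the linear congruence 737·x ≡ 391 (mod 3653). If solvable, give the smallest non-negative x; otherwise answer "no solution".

2915

First find gcd(737, 3653):
3653 = 4*737 + 705
737 = 1*705 + 32
705 = 22*32 + 1
32 = 32*1 + 0
gcd = 1, so a unique solution mod 3653 exists.
Back-substitute for the Bézout coefficients:
1 = 705 − 22·32
1 = −22·737 + 23·705
1 = 23·3653 − 114·737
So 737·(-114) ≡ 1 (mod 3653), giving 737⁻¹ ≡ 3539.
x ≡ 737⁻¹·391 ≡ 3539·391 ≡ 2915 (mod 3653).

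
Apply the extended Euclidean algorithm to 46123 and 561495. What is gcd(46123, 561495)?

Apply Euclid's algorithm to 561495 and 46123:
561495 = 12*46123 + 8019
46123 = 5*8019 + 6028
8019 = 1*6028 + 1991
6028 = 3*1991 + 55
1991 = 36*55 + 11
55 = 5*11 + 0
gcd(46123, 561495) = 11.
Back-substituting:
11 = 1991 − 36·55
11 = −36·6028 + 109·1991
11 = 109·8019 − 145·6028
11 = −145·46123 + 834·8019
11 = 834·561495 − 10153·46123
So 11 = (834)·561495 + (-10153)·46123.

11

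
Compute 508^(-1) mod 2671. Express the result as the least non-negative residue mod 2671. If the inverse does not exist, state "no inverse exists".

Extended Euclidean algorithm:
2671 = 5×508 + 131
508 = 3×131 + 115
131 = 1×115 + 16
115 = 7×16 + 3
16 = 5×3 + 1
3 = 3×1 + 0
The gcd is 1. Working backward:
1 = 16 − 5·3
1 = −5·115 + 36·16
1 = 36·131 − 41·115
1 = −41·508 + 159·131
1 = 159·2671 − 836·508
Hence 508⁻¹ ≡ -836 ≡ 1835 (mod 2671).

1835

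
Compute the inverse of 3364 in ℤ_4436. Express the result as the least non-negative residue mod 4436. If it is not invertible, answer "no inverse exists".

Compute gcd(3364, 4436):
4436 = 1*3364 + 1072
3364 = 3*1072 + 148
1072 = 7*148 + 36
148 = 4*36 + 4
36 = 9*4 + 0
gcd(3364, 4436) = 4 ≠ 1, so 3364 has no multiplicative inverse modulo 4436.

no inverse exists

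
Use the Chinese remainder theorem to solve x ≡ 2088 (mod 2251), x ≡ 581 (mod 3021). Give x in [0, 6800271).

Write x = 2088 + 2251·k. Then 2251·k ≡ 581 − 2088 ≡ 1514 (mod 3021).
Need 2251⁻¹ mod 3021. Extended Euclid on (3021, 2251):
3021 = 1×2251 + 770
2251 = 2×770 + 711
770 = 1×711 + 59
711 = 12×59 + 3
59 = 19×3 + 2
3 = 1×2 + 1
2 = 2×1 + 0
Back-substitute:
1 = 3 − 2
1 = −59 + 20·3
1 = 20·711 − 241·59
1 = −241·770 + 261·711
1 = 261·2251 − 763·770
1 = −763·3021 + 1024·2251
2251⁻¹ ≡ 1024 (mod 3021), so k ≡ 1024·1514 ≡ 563 (mod 3021).
x = 2088 + 2251·563 = 1269401.

1269401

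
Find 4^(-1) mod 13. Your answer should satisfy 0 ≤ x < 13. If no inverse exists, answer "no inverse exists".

Run Euclid on (13, 4):
13 = 3*4 + 1
4 = 4*1 + 0
Since gcd(4, 13) = 1, back-substitute to write 1 as a combination:
1 = 13 − 3·4
So 4·(-3) ≡ 1 (mod 13), and -3 ≡ 10 (mod 13).

10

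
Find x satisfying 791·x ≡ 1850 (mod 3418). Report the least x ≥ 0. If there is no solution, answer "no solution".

First find gcd(791, 3418):
3418 = 4*791 + 254
791 = 3*254 + 29
254 = 8*29 + 22
29 = 1*22 + 7
22 = 3*7 + 1
7 = 7*1 + 0
gcd = 1, so a unique solution mod 3418 exists.
Back-substitute for the Bézout coefficients:
1 = 22 − 3·7
1 = −3·29 + 4·22
1 = 4·254 − 35·29
1 = −35·791 + 109·254
1 = 109·3418 − 471·791
So 791·(-471) ≡ 1 (mod 3418), giving 791⁻¹ ≡ 2947.
x ≡ 791⁻¹·1850 ≡ 2947·1850 ≡ 240 (mod 3418).

240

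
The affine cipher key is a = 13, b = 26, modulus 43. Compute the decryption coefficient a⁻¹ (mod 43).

Apply the Euclidean algorithm to 43 and 13:
43 = 3×13 + 4
13 = 3×4 + 1
4 = 4×1 + 0
gcd = 1, so the inverse exists. Back-substitute:
1 = 13 − 3·4
1 = −3·43 + 10·13
So 13·10 ≡ 1 (mod 43).

10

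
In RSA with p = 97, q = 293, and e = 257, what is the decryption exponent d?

2945

φ(n) = (p−1)(q−1) = 96·292 = 28032.
Need d with 257·d ≡ 1 (mod 28032). Apply the extended Euclidean algorithm:
28032 = 109*257 + 19
257 = 13*19 + 10
19 = 1*10 + 9
10 = 1*9 + 1
9 = 9*1 + 0
Back-substitute:
1 = 10 − 9
1 = −19 + 2·10
1 = 2·257 − 27·19
1 = −27·28032 + 2945·257
So 257·2945 ≡ 1 (mod 28032), hence d = 2945.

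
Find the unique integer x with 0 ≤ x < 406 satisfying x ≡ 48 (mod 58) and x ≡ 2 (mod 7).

338

Write x = 48 + 58·k. Then 58·k ≡ 2 − 48 ≡ 3 (mod 7).
Need 58⁻¹ mod 7. Extended Euclid on (7, 2):
7 = 3·2 + 1
2 = 2·1 + 0
Back-substitute:
1 = 7 − 3·2
58⁻¹ ≡ 4 (mod 7), so k ≡ 4·3 ≡ 5 (mod 7).
x = 48 + 58·5 = 338.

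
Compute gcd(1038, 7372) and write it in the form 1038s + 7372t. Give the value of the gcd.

2

Apply Euclid's algorithm to 7372 and 1038:
7372 = 7×1038 + 106
1038 = 9×106 + 84
106 = 1×84 + 22
84 = 3×22 + 18
22 = 1×18 + 4
18 = 4×4 + 2
4 = 2×2 + 0
gcd(1038, 7372) = 2.
Express as a combination:
2 = 18 − 4·4
2 = −4·22 + 5·18
2 = 5·84 − 19·22
2 = −19·106 + 24·84
2 = 24·1038 − 235·106
2 = −235·7372 + 1669·1038
So 2 = (-235)·7372 + (1669)·1038.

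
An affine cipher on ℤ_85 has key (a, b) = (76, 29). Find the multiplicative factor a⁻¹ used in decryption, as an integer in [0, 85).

Extended Euclidean algorithm:
85 = 1·76 + 9
76 = 8·9 + 4
9 = 2·4 + 1
4 = 4·1 + 0
Since gcd(76, 85) = 1, back-substitute to write 1 as a combination:
1 = 9 − 2·4
1 = −2·76 + 17·9
1 = 17·85 − 19·76
Hence 76⁻¹ ≡ -19 ≡ 66 (mod 85).

66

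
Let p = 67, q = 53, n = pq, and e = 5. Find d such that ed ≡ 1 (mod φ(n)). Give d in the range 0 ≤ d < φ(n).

1373

φ(n) = (p−1)(q−1) = 66·52 = 3432.
Need d with 5·d ≡ 1 (mod 3432). Apply the extended Euclidean algorithm:
3432 = 686*5 + 2
5 = 2*2 + 1
2 = 2*1 + 0
Back-substitute:
1 = 5 − 2·2
1 = −2·3432 + 1373·5
So 5·1373 ≡ 1 (mod 3432), hence d = 1373.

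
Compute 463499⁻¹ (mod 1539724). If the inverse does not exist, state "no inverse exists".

1291215

Apply the Euclidean algorithm to 1539724 and 463499:
1539724 = 3·463499 + 149227
463499 = 3·149227 + 15818
149227 = 9·15818 + 6865
15818 = 2·6865 + 2088
6865 = 3·2088 + 601
2088 = 3·601 + 285
601 = 2·285 + 31
285 = 9·31 + 6
31 = 5·6 + 1
6 = 6·1 + 0
The gcd is 1. Working backward:
1 = 31 − 5·6
1 = −5·285 + 46·31
1 = 46·601 − 97·285
1 = −97·2088 + 337·601
1 = 337·6865 − 1108·2088
1 = −1108·15818 + 2553·6865
1 = 2553·149227 − 24085·15818
1 = −24085·463499 + 74808·149227
1 = 74808·1539724 − 248509·463499
So 463499·(-248509) ≡ 1 (mod 1539724), and -248509 ≡ 1291215 (mod 1539724).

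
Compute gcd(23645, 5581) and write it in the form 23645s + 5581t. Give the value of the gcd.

1

Euclidean algorithm:
23645 = 4×5581 + 1321
5581 = 4×1321 + 297
1321 = 4×297 + 133
297 = 2×133 + 31
133 = 4×31 + 9
31 = 3×9 + 4
9 = 2×4 + 1
4 = 4×1 + 0
gcd(23645, 5581) = 1.
Back-substituting:
1 = 9 − 2·4
1 = −2·31 + 7·9
1 = 7·133 − 30·31
1 = −30·297 + 67·133
1 = 67·1321 − 298·297
1 = −298·5581 + 1259·1321
1 = 1259·23645 − 5334·5581
So 1 = (1259)·23645 + (-5334)·5581.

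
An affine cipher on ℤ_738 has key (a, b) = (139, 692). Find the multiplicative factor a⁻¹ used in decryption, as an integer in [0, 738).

223

Run Euclid on (738, 139):
738 = 5×139 + 43
139 = 3×43 + 10
43 = 4×10 + 3
10 = 3×3 + 1
3 = 3×1 + 0
The gcd is 1. Working backward:
1 = 10 − 3·3
1 = −3·43 + 13·10
1 = 13·139 − 42·43
1 = −42·738 + 223·139
So 139·223 ≡ 1 (mod 738).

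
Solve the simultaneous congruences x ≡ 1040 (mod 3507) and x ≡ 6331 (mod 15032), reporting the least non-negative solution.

Write x = 1040 + 3507·k. Then 3507·k ≡ 6331 − 1040 ≡ 5291 (mod 15032).
Need 3507⁻¹ mod 15032. Extended Euclid on (15032, 3507):
15032 = 4*3507 + 1004
3507 = 3*1004 + 495
1004 = 2*495 + 14
495 = 35*14 + 5
14 = 2*5 + 4
5 = 1*4 + 1
4 = 4*1 + 0
Back-substitute:
1 = 5 − 4
1 = −14 + 3·5
1 = 3·495 − 106·14
1 = −106·1004 + 215·495
1 = 215·3507 − 751·1004
1 = −751·15032 + 3219·3507
3507⁻¹ ≡ 3219 (mod 15032), so k ≡ 3219·5291 ≡ 473 (mod 15032).
x = 1040 + 3507·473 = 1659851.

1659851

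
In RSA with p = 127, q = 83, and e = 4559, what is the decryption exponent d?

2783

φ(n) = (p−1)(q−1) = 126·82 = 10332.
Need d with 4559·d ≡ 1 (mod 10332). Apply the extended Euclidean algorithm:
10332 = 2*4559 + 1214
4559 = 3*1214 + 917
1214 = 1*917 + 297
917 = 3*297 + 26
297 = 11*26 + 11
26 = 2*11 + 4
11 = 2*4 + 3
4 = 1*3 + 1
3 = 3*1 + 0
Back-substitute:
1 = 4 − 3
1 = −11 + 3·4
1 = 3·26 − 7·11
1 = −7·297 + 80·26
1 = 80·917 − 247·297
1 = −247·1214 + 327·917
1 = 327·4559 − 1228·1214
1 = −1228·10332 + 2783·4559
So 4559·2783 ≡ 1 (mod 10332), hence d = 2783.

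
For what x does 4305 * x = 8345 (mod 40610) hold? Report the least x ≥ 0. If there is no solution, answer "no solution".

417

First find gcd(4305, 40610):
40610 = 9·4305 + 1865
4305 = 2·1865 + 575
1865 = 3·575 + 140
575 = 4·140 + 15
140 = 9·15 + 5
15 = 3·5 + 0
gcd = 5 and 5 | 8345, so solutions exist. Divide through by 5: 861x ≡ 1669 (mod 8122).
Now find 861⁻¹ mod 8122:
8122 = 9*861 + 373
861 = 2*373 + 115
373 = 3*115 + 28
115 = 4*28 + 3
28 = 9*3 + 1
3 = 3*1 + 0
Back-substitute:
1 = 28 − 9·3
1 = −9·115 + 37·28
1 = 37·373 − 120·115
1 = −120·861 + 277·373
1 = 277·8122 − 2613·861
So 861·(-2613) ≡ 1 (mod 8122), i.e. 861⁻¹ ≡ 5509.
Then x ≡ 5509·1669 ≡ 417 (mod 8122); the smallest non-negative solution is x = 417.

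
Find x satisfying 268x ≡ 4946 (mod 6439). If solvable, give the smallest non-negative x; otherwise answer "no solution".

4199

First find gcd(268, 6439):
6439 = 24·268 + 7
268 = 38·7 + 2
7 = 3·2 + 1
2 = 2·1 + 0
gcd = 1, so a unique solution mod 6439 exists.
Back-substitute for the Bézout coefficients:
1 = 7 − 3·2
1 = −3·268 + 115·7
1 = 115·6439 − 2763·268
So 268·(-2763) ≡ 1 (mod 6439), giving 268⁻¹ ≡ 3676.
x ≡ 268⁻¹·4946 ≡ 3676·4946 ≡ 4199 (mod 6439).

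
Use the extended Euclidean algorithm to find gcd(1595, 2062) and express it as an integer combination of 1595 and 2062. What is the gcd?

1

Apply Euclid's algorithm to 2062 and 1595:
2062 = 1*1595 + 467
1595 = 3*467 + 194
467 = 2*194 + 79
194 = 2*79 + 36
79 = 2*36 + 7
36 = 5*7 + 1
7 = 7*1 + 0
gcd(1595, 2062) = 1.
Working backward:
1 = 36 − 5·7
1 = −5·79 + 11·36
1 = 11·194 − 27·79
1 = −27·467 + 65·194
1 = 65·1595 − 222·467
1 = −222·2062 + 287·1595
So 1 = (-222)·2062 + (287)·1595.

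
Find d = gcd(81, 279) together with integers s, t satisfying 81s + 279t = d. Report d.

9

Apply Euclid's algorithm to 279 and 81:
279 = 3*81 + 36
81 = 2*36 + 9
36 = 4*9 + 0
gcd(81, 279) = 9.
Working backward:
9 = 81 − 2·36
9 = −2·279 + 7·81
So 9 = (-2)·279 + (7)·81.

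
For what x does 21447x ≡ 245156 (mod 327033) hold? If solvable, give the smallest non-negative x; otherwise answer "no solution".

gcd(21447, 327033):
327033 = 15×21447 + 5328
21447 = 4×5328 + 135
5328 = 39×135 + 63
135 = 2×63 + 9
63 = 7×9 + 0
gcd = 9, but 9 ∤ 245156, so the congruence has no solution.

no solution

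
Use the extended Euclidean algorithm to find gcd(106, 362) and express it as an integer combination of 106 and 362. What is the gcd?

2

Apply Euclid's algorithm to 362 and 106:
362 = 3·106 + 44
106 = 2·44 + 18
44 = 2·18 + 8
18 = 2·8 + 2
8 = 4·2 + 0
gcd(106, 362) = 2.
Back-substituting:
2 = 18 − 2·8
2 = −2·44 + 5·18
2 = 5·106 − 12·44
2 = −12·362 + 41·106
So 2 = (-12)·362 + (41)·106.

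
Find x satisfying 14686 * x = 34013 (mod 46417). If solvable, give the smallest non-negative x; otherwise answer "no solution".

First find gcd(14686, 46417):
46417 = 3*14686 + 2359
14686 = 6*2359 + 532
2359 = 4*532 + 231
532 = 2*231 + 70
231 = 3*70 + 21
70 = 3*21 + 7
21 = 3*7 + 0
gcd = 7 and 7 | 34013, so solutions exist. Divide through by 7: 2098x ≡ 4859 (mod 6631).
Now find 2098⁻¹ mod 6631:
6631 = 3·2098 + 337
2098 = 6·337 + 76
337 = 4·76 + 33
76 = 2·33 + 10
33 = 3·10 + 3
10 = 3·3 + 1
3 = 3·1 + 0
Back-substitute:
1 = 10 − 3·3
1 = −3·33 + 10·10
1 = 10·76 − 23·33
1 = −23·337 + 102·76
1 = 102·2098 − 635·337
1 = −635·6631 + 2007·2098
So 2098⁻¹ ≡ 2007 (mod 6631).
Then x ≡ 2007·4859 ≡ 4443 (mod 6631); the smallest non-negative solution is x = 4443.

4443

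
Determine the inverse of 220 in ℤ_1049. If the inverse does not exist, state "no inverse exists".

Run Euclid on (1049, 220):
1049 = 4*220 + 169
220 = 1*169 + 51
169 = 3*51 + 16
51 = 3*16 + 3
16 = 5*3 + 1
3 = 3*1 + 0
gcd = 1, so the inverse exists. Back-substitute:
1 = 16 − 5·3
1 = −5·51 + 16·16
1 = 16·169 − 53·51
1 = −53·220 + 69·169
1 = 69·1049 − 329·220
Hence 220⁻¹ ≡ -329 ≡ 720 (mod 1049).

720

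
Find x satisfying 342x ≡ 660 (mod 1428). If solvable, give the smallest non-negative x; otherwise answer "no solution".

194

First find gcd(342, 1428):
1428 = 4*342 + 60
342 = 5*60 + 42
60 = 1*42 + 18
42 = 2*18 + 6
18 = 3*6 + 0
gcd = 6 and 6 | 660, so solutions exist. Divide through by 6: 57x ≡ 110 (mod 238).
Now find 57⁻¹ mod 238:
238 = 4×57 + 10
57 = 5×10 + 7
10 = 1×7 + 3
7 = 2×3 + 1
3 = 3×1 + 0
Back-substitute:
1 = 7 − 2·3
1 = −2·10 + 3·7
1 = 3·57 − 17·10
1 = −17·238 + 71·57
So 57⁻¹ ≡ 71 (mod 238).
Then x ≡ 71·110 ≡ 194 (mod 238); the smallest non-negative solution is x = 194.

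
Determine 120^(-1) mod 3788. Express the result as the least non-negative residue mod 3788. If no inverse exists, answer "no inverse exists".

no inverse exists

Euclidean algorithm on 3788, 120:
3788 = 31·120 + 68
120 = 1·68 + 52
68 = 1·52 + 16
52 = 3·16 + 4
16 = 4·4 + 0
The gcd is 4, not 1, hence no inverse exists.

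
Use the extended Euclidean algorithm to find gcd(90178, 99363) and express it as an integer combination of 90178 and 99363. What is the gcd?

Apply Euclid's algorithm to 99363 and 90178:
99363 = 1·90178 + 9185
90178 = 9·9185 + 7513
9185 = 1·7513 + 1672
7513 = 4·1672 + 825
1672 = 2·825 + 22
825 = 37·22 + 11
22 = 2·11 + 0
gcd(90178, 99363) = 11.
Express as a combination:
11 = 825 − 37·22
11 = −37·1672 + 75·825
11 = 75·7513 − 337·1672
11 = −337·9185 + 412·7513
11 = 412·90178 − 4045·9185
11 = −4045·99363 + 4457·90178
So 11 = (-4045)·99363 + (4457)·90178.

11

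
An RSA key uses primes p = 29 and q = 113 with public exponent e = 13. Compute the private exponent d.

965

φ(n) = (p−1)(q−1) = 28·112 = 3136.
Need d with 13·d ≡ 1 (mod 3136). Apply the extended Euclidean algorithm:
3136 = 241×13 + 3
13 = 4×3 + 1
3 = 3×1 + 0
Back-substitute:
1 = 13 − 4·3
1 = −4·3136 + 965·13
So 13·965 ≡ 1 (mod 3136), hence d = 965.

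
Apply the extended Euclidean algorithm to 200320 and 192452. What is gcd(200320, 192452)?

4

Repeated division:
200320 = 1·192452 + 7868
192452 = 24·7868 + 3620
7868 = 2·3620 + 628
3620 = 5·628 + 480
628 = 1·480 + 148
480 = 3·148 + 36
148 = 4·36 + 4
36 = 9·4 + 0
gcd(200320, 192452) = 4.
Back-substituting:
4 = 148 − 4·36
4 = −4·480 + 13·148
4 = 13·628 − 17·480
4 = −17·3620 + 98·628
4 = 98·7868 − 213·3620
4 = −213·192452 + 5210·7868
4 = 5210·200320 − 5423·192452
So 4 = (5210)·200320 + (-5423)·192452.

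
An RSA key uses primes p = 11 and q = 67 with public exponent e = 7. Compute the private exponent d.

283

φ(n) = (p−1)(q−1) = 10·66 = 660.
Need d with 7·d ≡ 1 (mod 660). Apply the extended Euclidean algorithm:
660 = 94·7 + 2
7 = 3·2 + 1
2 = 2·1 + 0
Back-substitute:
1 = 7 − 3·2
1 = −3·660 + 283·7
So 7·283 ≡ 1 (mod 660), hence d = 283.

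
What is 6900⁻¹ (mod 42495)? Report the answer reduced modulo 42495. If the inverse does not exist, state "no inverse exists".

no inverse exists

Euclidean algorithm on 42495, 6900:
42495 = 6×6900 + 1095
6900 = 6×1095 + 330
1095 = 3×330 + 105
330 = 3×105 + 15
105 = 7×15 + 0
Since gcd = 15 > 1, 6900 is not a unit mod 42495.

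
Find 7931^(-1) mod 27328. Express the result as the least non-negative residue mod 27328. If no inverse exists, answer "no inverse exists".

Euclidean algorithm on 27328, 7931:
27328 = 3·7931 + 3535
7931 = 2·3535 + 861
3535 = 4·861 + 91
861 = 9·91 + 42
91 = 2·42 + 7
42 = 6·7 + 0
The gcd is 7, not 1, hence no inverse exists.

no inverse exists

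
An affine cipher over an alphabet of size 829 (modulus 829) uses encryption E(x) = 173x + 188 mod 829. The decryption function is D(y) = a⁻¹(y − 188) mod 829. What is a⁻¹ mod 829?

714

Extended Euclidean algorithm:
829 = 4*173 + 137
173 = 1*137 + 36
137 = 3*36 + 29
36 = 1*29 + 7
29 = 4*7 + 1
7 = 7*1 + 0
gcd = 1, so the inverse exists. Back-substitute:
1 = 29 − 4·7
1 = −4·36 + 5·29
1 = 5·137 − 19·36
1 = −19·173 + 24·137
1 = 24·829 − 115·173
Hence 173⁻¹ ≡ -115 ≡ 714 (mod 829).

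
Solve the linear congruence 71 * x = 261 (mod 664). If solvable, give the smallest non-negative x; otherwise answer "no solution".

331

First find gcd(71, 664):
664 = 9·71 + 25
71 = 2·25 + 21
25 = 1·21 + 4
21 = 5·4 + 1
4 = 4·1 + 0
gcd = 1, so a unique solution mod 664 exists.
Back-substitute for the Bézout coefficients:
1 = 21 − 5·4
1 = −5·25 + 6·21
1 = 6·71 − 17·25
1 = −17·664 + 159·71
So 71·(159) ≡ 1 (mod 664), giving 71⁻¹ ≡ 159.
x ≡ 71⁻¹·261 ≡ 159·261 ≡ 331 (mod 664).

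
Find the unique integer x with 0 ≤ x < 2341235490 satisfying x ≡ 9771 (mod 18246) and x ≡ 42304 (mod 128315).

Write x = 9771 + 18246·k. Then 18246·k ≡ 42304 − 9771 ≡ 32533 (mod 128315).
Need 18246⁻¹ mod 128315. Extended Euclid on (128315, 18246):
128315 = 7*18246 + 593
18246 = 30*593 + 456
593 = 1*456 + 137
456 = 3*137 + 45
137 = 3*45 + 2
45 = 22*2 + 1
2 = 2*1 + 0
Back-substitute:
1 = 45 − 22·2
1 = −22·137 + 67·45
1 = 67·456 − 223·137
1 = −223·593 + 290·456
1 = 290·18246 − 8923·593
1 = −8923·128315 + 62751·18246
18246⁻¹ ≡ 62751 (mod 128315), so k ≡ 62751·32533 ≡ 114948 (mod 128315).
x = 9771 + 18246·114948 = 2097350979.

2097350979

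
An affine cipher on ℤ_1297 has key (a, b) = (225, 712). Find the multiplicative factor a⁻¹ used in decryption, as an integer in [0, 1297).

98

gcd(1297, 225) by repeated division:
1297 = 5*225 + 172
225 = 1*172 + 53
172 = 3*53 + 13
53 = 4*13 + 1
13 = 13*1 + 0
Since gcd(225, 1297) = 1, back-substitute to write 1 as a combination:
1 = 53 − 4·13
1 = −4·172 + 13·53
1 = 13·225 − 17·172
1 = −17·1297 + 98·225
So 225·98 ≡ 1 (mod 1297).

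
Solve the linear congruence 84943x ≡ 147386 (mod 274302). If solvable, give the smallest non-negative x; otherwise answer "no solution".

87608

First find gcd(84943, 274302):
274302 = 3*84943 + 19473
84943 = 4*19473 + 7051
19473 = 2*7051 + 5371
7051 = 1*5371 + 1680
5371 = 3*1680 + 331
1680 = 5*331 + 25
331 = 13*25 + 6
25 = 4*6 + 1
6 = 6*1 + 0
gcd = 1, so a unique solution mod 274302 exists.
Back-substitute for the Bézout coefficients:
1 = 25 − 4·6
1 = −4·331 + 53·25
1 = 53·1680 − 269·331
1 = −269·5371 + 860·1680
1 = 860·7051 − 1129·5371
1 = −1129·19473 + 3118·7051
1 = 3118·84943 − 13601·19473
1 = −13601·274302 + 43921·84943
So 84943·(43921) ≡ 1 (mod 274302), giving 84943⁻¹ ≡ 43921.
x ≡ 84943⁻¹·147386 ≡ 43921·147386 ≡ 87608 (mod 274302).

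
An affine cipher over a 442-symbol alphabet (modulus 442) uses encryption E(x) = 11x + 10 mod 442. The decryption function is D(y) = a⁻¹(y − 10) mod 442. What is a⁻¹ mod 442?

gcd(442, 11) by repeated division:
442 = 40·11 + 2
11 = 5·2 + 1
2 = 2·1 + 0
The gcd is 1. Working backward:
1 = 11 − 5·2
1 = −5·442 + 201·11
So 11·201 ≡ 1 (mod 442).

201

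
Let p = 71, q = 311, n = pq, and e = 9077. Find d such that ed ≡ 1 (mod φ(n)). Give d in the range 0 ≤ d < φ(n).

11413

φ(n) = (p−1)(q−1) = 70·310 = 21700.
Need d with 9077·d ≡ 1 (mod 21700). Apply the extended Euclidean algorithm:
21700 = 2×9077 + 3546
9077 = 2×3546 + 1985
3546 = 1×1985 + 1561
1985 = 1×1561 + 424
1561 = 3×424 + 289
424 = 1×289 + 135
289 = 2×135 + 19
135 = 7×19 + 2
19 = 9×2 + 1
2 = 2×1 + 0
Back-substitute:
1 = 19 − 9·2
1 = −9·135 + 64·19
1 = 64·289 − 137·135
1 = −137·424 + 201·289
1 = 201·1561 − 740·424
1 = −740·1985 + 941·1561
1 = 941·3546 − 1681·1985
1 = −1681·9077 + 4303·3546
1 = 4303·21700 − 10287·9077
So 9077·(-10287) ≡ 1 (mod 21700), hence d ≡ -10287 ≡ 11413 (mod 21700).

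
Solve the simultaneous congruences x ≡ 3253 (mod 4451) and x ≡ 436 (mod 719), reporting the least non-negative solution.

Write x = 3253 + 4451·k. Then 4451·k ≡ 436 − 3253 ≡ 59 (mod 719).
Need 4451⁻¹ mod 719. Extended Euclid on (719, 137):
719 = 5×137 + 34
137 = 4×34 + 1
34 = 34×1 + 0
Back-substitute:
1 = 137 − 4·34
1 = −4·719 + 21·137
4451⁻¹ ≡ 21 (mod 719), so k ≡ 21·59 ≡ 520 (mod 719).
x = 3253 + 4451·520 = 2317773.

2317773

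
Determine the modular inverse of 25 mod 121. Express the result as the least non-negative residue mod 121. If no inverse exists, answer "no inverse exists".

Extended Euclidean algorithm:
121 = 4*25 + 21
25 = 1*21 + 4
21 = 5*4 + 1
4 = 4*1 + 0
gcd = 1, so the inverse exists. Back-substitute:
1 = 21 − 5·4
1 = −5·25 + 6·21
1 = 6·121 − 29·25
So 25·(-29) ≡ 1 (mod 121), and -29 ≡ 92 (mod 121).

92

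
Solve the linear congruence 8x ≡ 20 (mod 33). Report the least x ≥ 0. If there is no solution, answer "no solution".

19

First find gcd(8, 33):
33 = 4*8 + 1
8 = 8*1 + 0
gcd = 1, so a unique solution mod 33 exists.
Back-substitute for the Bézout coefficients:
1 = 33 − 4·8
So 8·(-4) ≡ 1 (mod 33), giving 8⁻¹ ≡ 29.
x ≡ 8⁻¹·20 ≡ 29·20 ≡ 19 (mod 33).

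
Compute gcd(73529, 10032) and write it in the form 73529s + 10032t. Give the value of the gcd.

1

Euclidean algorithm:
73529 = 7*10032 + 3305
10032 = 3*3305 + 117
3305 = 28*117 + 29
117 = 4*29 + 1
29 = 29*1 + 0
gcd(73529, 10032) = 1.
Back-substituting:
1 = 117 − 4·29
1 = −4·3305 + 113·117
1 = 113·10032 − 343·3305
1 = −343·73529 + 2514·10032
So 1 = (-343)·73529 + (2514)·10032.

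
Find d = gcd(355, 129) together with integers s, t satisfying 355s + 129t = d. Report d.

1

Repeated division:
355 = 2*129 + 97
129 = 1*97 + 32
97 = 3*32 + 1
32 = 32*1 + 0
gcd(355, 129) = 1.
Express as a combination:
1 = 97 − 3·32
1 = −3·129 + 4·97
1 = 4·355 − 11·129
So 1 = (4)·355 + (-11)·129.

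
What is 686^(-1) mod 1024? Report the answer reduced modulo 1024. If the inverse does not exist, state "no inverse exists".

no inverse exists

Euclidean algorithm on 1024, 686:
1024 = 1×686 + 338
686 = 2×338 + 10
338 = 33×10 + 8
10 = 1×8 + 2
8 = 4×2 + 0
gcd(686, 1024) = 2 ≠ 1, so 686 has no multiplicative inverse modulo 1024.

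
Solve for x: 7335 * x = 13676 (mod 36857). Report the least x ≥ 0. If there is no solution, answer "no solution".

First find gcd(7335, 36857):
36857 = 5*7335 + 182
7335 = 40*182 + 55
182 = 3*55 + 17
55 = 3*17 + 4
17 = 4*4 + 1
4 = 4*1 + 0
gcd = 1, so a unique solution mod 36857 exists.
Back-substitute for the Bézout coefficients:
1 = 17 − 4·4
1 = −4·55 + 13·17
1 = 13·182 − 43·55
1 = −43·7335 + 1733·182
1 = 1733·36857 − 8708·7335
So 7335·(-8708) ≡ 1 (mod 36857), giving 7335⁻¹ ≡ 28149.
x ≡ 7335⁻¹·13676 ≡ 28149·13676 ≡ 31216 (mod 36857).

31216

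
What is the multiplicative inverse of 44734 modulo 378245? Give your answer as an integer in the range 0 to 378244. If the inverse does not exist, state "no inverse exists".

120549

Apply the Euclidean algorithm to 378245 and 44734:
378245 = 8×44734 + 20373
44734 = 2×20373 + 3988
20373 = 5×3988 + 433
3988 = 9×433 + 91
433 = 4×91 + 69
91 = 1×69 + 22
69 = 3×22 + 3
22 = 7×3 + 1
3 = 3×1 + 0
gcd = 1, so the inverse exists. Back-substitute:
1 = 22 − 7·3
1 = −7·69 + 22·22
1 = 22·91 − 29·69
1 = −29·433 + 138·91
1 = 138·3988 − 1271·433
1 = −1271·20373 + 6493·3988
1 = 6493·44734 − 14257·20373
1 = −14257·378245 + 120549·44734
So 44734·120549 ≡ 1 (mod 378245).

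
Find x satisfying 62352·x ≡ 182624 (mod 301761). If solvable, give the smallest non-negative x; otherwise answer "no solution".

no solution

gcd(62352, 301761):
301761 = 4*62352 + 52353
62352 = 1*52353 + 9999
52353 = 5*9999 + 2358
9999 = 4*2358 + 567
2358 = 4*567 + 90
567 = 6*90 + 27
90 = 3*27 + 9
27 = 3*9 + 0
gcd = 9, but 9 ∤ 182624, so the congruence has no solution.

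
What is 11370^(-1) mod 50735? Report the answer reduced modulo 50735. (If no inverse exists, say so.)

no inverse exists

Compute gcd(11370, 50735):
50735 = 4·11370 + 5255
11370 = 2·5255 + 860
5255 = 6·860 + 95
860 = 9·95 + 5
95 = 19·5 + 0
gcd(11370, 50735) = 5 ≠ 1, so 11370 has no multiplicative inverse modulo 50735.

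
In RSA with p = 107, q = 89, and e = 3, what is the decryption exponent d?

6219

φ(n) = (p−1)(q−1) = 106·88 = 9328.
Need d with 3·d ≡ 1 (mod 9328). Apply the extended Euclidean algorithm:
9328 = 3109×3 + 1
3 = 3×1 + 0
Back-substitute:
1 = 9328 − 3109·3
So 3·(-3109) ≡ 1 (mod 9328), hence d ≡ -3109 ≡ 6219 (mod 9328).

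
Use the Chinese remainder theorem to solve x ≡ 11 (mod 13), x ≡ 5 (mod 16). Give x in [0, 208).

Write x = 11 + 13·k. Then 13·k ≡ 5 − 11 ≡ 10 (mod 16).
Need 13⁻¹ mod 16. Extended Euclid on (16, 13):
16 = 1×13 + 3
13 = 4×3 + 1
3 = 3×1 + 0
Back-substitute:
1 = 13 − 4·3
1 = −4·16 + 5·13
13⁻¹ ≡ 5 (mod 16), so k ≡ 5·10 ≡ 2 (mod 16).
x = 11 + 13·2 = 37.

37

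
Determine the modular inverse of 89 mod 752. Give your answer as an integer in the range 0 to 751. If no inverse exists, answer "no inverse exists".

169

gcd(752, 89) by repeated division:
752 = 8×89 + 40
89 = 2×40 + 9
40 = 4×9 + 4
9 = 2×4 + 1
4 = 4×1 + 0
Since gcd(89, 752) = 1, back-substitute to write 1 as a combination:
1 = 9 − 2·4
1 = −2·40 + 9·9
1 = 9·89 − 20·40
1 = −20·752 + 169·89
So 89·169 ≡ 1 (mod 752).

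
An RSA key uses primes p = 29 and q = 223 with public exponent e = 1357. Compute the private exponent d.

3037

φ(n) = (p−1)(q−1) = 28·222 = 6216.
Need d with 1357·d ≡ 1 (mod 6216). Apply the extended Euclidean algorithm:
6216 = 4×1357 + 788
1357 = 1×788 + 569
788 = 1×569 + 219
569 = 2×219 + 131
219 = 1×131 + 88
131 = 1×88 + 43
88 = 2×43 + 2
43 = 21×2 + 1
2 = 2×1 + 0
Back-substitute:
1 = 43 − 21·2
1 = −21·88 + 43·43
1 = 43·131 − 64·88
1 = −64·219 + 107·131
1 = 107·569 − 278·219
1 = −278·788 + 385·569
1 = 385·1357 − 663·788
1 = −663·6216 + 3037·1357
So 1357·3037 ≡ 1 (mod 6216), hence d = 3037.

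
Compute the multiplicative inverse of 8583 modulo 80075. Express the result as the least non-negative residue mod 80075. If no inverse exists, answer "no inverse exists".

gcd(80075, 8583) by repeated division:
80075 = 9×8583 + 2828
8583 = 3×2828 + 99
2828 = 28×99 + 56
99 = 1×56 + 43
56 = 1×43 + 13
43 = 3×13 + 4
13 = 3×4 + 1
4 = 4×1 + 0
The gcd is 1. Working backward:
1 = 13 − 3·4
1 = −3·43 + 10·13
1 = 10·56 − 13·43
1 = −13·99 + 23·56
1 = 23·2828 − 657·99
1 = −657·8583 + 1994·2828
1 = 1994·80075 − 18603·8583
So 8583·(-18603) ≡ 1 (mod 80075), and -18603 ≡ 61472 (mod 80075).

61472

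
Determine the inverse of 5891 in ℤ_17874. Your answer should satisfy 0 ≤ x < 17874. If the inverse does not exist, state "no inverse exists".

gcd(17874, 5891) by repeated division:
17874 = 3·5891 + 201
5891 = 29·201 + 62
201 = 3·62 + 15
62 = 4·15 + 2
15 = 7·2 + 1
2 = 2·1 + 0
The gcd is 1. Working backward:
1 = 15 − 7·2
1 = −7·62 + 29·15
1 = 29·201 − 94·62
1 = −94·5891 + 2755·201
1 = 2755·17874 − 8359·5891
So 5891·(-8359) ≡ 1 (mod 17874), and -8359 ≡ 9515 (mod 17874).

9515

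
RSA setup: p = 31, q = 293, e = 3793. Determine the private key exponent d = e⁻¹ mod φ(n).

97

φ(n) = (p−1)(q−1) = 30·292 = 8760.
Need d with 3793·d ≡ 1 (mod 8760). Apply the extended Euclidean algorithm:
8760 = 2*3793 + 1174
3793 = 3*1174 + 271
1174 = 4*271 + 90
271 = 3*90 + 1
90 = 90*1 + 0
Back-substitute:
1 = 271 − 3·90
1 = −3·1174 + 13·271
1 = 13·3793 − 42·1174
1 = −42·8760 + 97·3793
So 3793·97 ≡ 1 (mod 8760), hence d = 97.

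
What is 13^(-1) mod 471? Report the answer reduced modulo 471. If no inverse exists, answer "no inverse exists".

145

gcd(471, 13) by repeated division:
471 = 36*13 + 3
13 = 4*3 + 1
3 = 3*1 + 0
The gcd is 1. Working backward:
1 = 13 − 4·3
1 = −4·471 + 145·13
So 13·145 ≡ 1 (mod 471).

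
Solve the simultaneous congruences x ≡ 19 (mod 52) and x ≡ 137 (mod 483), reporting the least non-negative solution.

3035

Write x = 19 + 52·k. Then 52·k ≡ 137 − 19 ≡ 118 (mod 483).
Need 52⁻¹ mod 483. Extended Euclid on (483, 52):
483 = 9*52 + 15
52 = 3*15 + 7
15 = 2*7 + 1
7 = 7*1 + 0
Back-substitute:
1 = 15 − 2·7
1 = −2·52 + 7·15
1 = 7·483 − 65·52
52⁻¹ ≡ 418 (mod 483), so k ≡ 418·118 ≡ 58 (mod 483).
x = 19 + 52·58 = 3035.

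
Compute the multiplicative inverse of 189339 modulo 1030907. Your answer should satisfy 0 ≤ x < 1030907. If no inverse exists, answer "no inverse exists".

Extended Euclidean algorithm:
1030907 = 5×189339 + 84212
189339 = 2×84212 + 20915
84212 = 4×20915 + 552
20915 = 37×552 + 491
552 = 1×491 + 61
491 = 8×61 + 3
61 = 20×3 + 1
3 = 3×1 + 0
The gcd is 1. Working backward:
1 = 61 − 20·3
1 = −20·491 + 161·61
1 = 161·552 − 181·491
1 = −181·20915 + 6858·552
1 = 6858·84212 − 27613·20915
1 = −27613·189339 + 62084·84212
1 = 62084·1030907 − 338033·189339
Hence 189339⁻¹ ≡ -338033 ≡ 692874 (mod 1030907).

692874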